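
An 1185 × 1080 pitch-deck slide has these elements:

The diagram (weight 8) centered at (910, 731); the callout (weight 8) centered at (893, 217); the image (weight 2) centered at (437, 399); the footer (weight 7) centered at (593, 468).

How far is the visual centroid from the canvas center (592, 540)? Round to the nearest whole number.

Weights sum to 8 + 8 + 2 + 7 = 25.
x: (8·910 + 8·893 + 2·437 + 7·593) / 25 = 19449 / 25 ≈ 777.96
y: (8·731 + 8·217 + 2·399 + 7·468) / 25 = 11658 / 25 ≈ 466.32
Offset from (592, 540): Δx ≈ 185.96, Δy ≈ -73.68; distance = √(Δx² + Δy²) ≈ 200.02.

≈ 200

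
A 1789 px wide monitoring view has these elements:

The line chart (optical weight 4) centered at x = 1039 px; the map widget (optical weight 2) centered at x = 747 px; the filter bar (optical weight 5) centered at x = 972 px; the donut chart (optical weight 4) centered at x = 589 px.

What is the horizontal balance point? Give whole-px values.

Weights sum to 4 + 2 + 5 + 4 = 15.
x-moment: 4·1039 + 2·747 + 5·972 + 4·589 = 12866; centroid 12866/15 ≈ 857.73.

x ≈ 858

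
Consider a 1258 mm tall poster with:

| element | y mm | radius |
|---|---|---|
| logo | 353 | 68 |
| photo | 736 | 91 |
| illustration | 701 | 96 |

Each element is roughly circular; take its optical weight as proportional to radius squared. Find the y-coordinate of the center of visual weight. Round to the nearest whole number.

y ≈ 641

r² weights: logo 68² = 4624, photo 91² = 8281, illustration 96² = 9216. Total = 22121.
y-moment: 4624·353 + 8281·736 + 9216·701 = 14187504; centroid 14187504/22121 ≈ 641.36.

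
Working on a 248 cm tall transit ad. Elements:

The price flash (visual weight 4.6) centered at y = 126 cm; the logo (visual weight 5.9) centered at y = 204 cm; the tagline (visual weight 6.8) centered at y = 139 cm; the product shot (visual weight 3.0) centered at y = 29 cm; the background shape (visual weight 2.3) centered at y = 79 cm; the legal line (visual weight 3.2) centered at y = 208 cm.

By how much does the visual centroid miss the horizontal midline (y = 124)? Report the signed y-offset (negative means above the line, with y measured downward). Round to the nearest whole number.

≈ 18 cm

Total weight = 4.6 + 5.9 + 6.8 + 3.0 + 2.3 + 3.2 = 25.8.
y: moment 3662.7 / weight 25.8 ≈ 141.97
Against y = 124, that's 141.97 − 124 = 17.97.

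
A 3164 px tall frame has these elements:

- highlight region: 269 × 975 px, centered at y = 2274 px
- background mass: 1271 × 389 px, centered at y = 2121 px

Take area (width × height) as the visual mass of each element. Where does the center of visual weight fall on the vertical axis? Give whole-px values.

y ≈ 2174

Areas → weights: highlight region 269·975 = 262275, background mass 1271·389 = 494419; Σw = 756694.
y: (262275·2274 + 494419·2121) / 756694 = 1645076049 / 756694 ≈ 2174.03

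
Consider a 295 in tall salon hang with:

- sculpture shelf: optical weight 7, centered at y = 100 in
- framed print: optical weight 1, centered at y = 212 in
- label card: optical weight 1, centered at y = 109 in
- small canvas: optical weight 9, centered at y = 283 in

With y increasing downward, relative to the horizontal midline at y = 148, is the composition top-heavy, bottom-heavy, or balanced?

Weights sum to 7 + 1 + 1 + 9 = 18.
Σw·y = 7·100 + 1·212 + 1·109 + 9·283 = 3568, so ȳ = 3568/18 ≈ 198.22.
Since 198.2 is below (larger y than) 148, the composition reads bottom-heavy.

bottom-heavy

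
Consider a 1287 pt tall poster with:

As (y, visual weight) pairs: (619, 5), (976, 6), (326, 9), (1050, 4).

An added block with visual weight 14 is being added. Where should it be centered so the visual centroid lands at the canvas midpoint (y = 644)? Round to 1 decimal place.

After adding the added block, total weight = 5 + 6 + 9 + 4 + 14 = 38.
y: target moment 38×644 = 24472; current 5·619 + 6·976 + 9·326 + 4·1050 = 16085; the added block supplies 8387, so y = 8387/14 ≈ 599.07.

y ≈ 599.1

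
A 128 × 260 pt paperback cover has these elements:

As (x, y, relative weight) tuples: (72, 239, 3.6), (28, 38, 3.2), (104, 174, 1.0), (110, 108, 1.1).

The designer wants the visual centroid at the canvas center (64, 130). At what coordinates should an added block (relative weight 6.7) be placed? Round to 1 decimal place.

(63.4, 112.4)

After adding the added block, total weight = 3.6 + 3.2 + 1.0 + 1.1 + 6.7 = 15.6.
x: need Σw·x = 15.6·64 = 998.4. Existing = 3.6·72 + 3.2·28 + 1.0·104 + 1.1·110 = 573.8. Remainder 424.6 / 6.7 ≈ 63.37.
y: need Σw·y = 15.6·130 = 2028.0. Existing = 3.6·239 + 3.2·38 + 1.0·174 + 1.1·108 = 1274.8. Remainder 753.2 / 6.7 ≈ 112.42.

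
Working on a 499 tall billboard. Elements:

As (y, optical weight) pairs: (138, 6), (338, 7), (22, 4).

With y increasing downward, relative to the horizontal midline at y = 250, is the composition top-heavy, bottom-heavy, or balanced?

top-heavy

Weights sum to 6 + 7 + 4 = 17.
y: (6·138 + 7·338 + 4·22) / 17 = 3282 / 17 ≈ 193.06
193.1 vs midline 250 → top-heavy.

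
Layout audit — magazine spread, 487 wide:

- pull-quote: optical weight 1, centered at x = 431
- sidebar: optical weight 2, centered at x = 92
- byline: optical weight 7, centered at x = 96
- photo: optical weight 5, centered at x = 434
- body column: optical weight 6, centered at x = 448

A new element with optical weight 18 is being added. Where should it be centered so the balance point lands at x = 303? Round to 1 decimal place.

New total weight: (1 + 2 + 7 + 5 + 6) + 18 = 39.
x: target moment 39×303 = 11817; current 1·431 + 2·92 + 7·96 + 5·434 + 6·448 = 6145; the new element supplies 5672, so x = 5672/18 ≈ 315.11.

x ≈ 315.1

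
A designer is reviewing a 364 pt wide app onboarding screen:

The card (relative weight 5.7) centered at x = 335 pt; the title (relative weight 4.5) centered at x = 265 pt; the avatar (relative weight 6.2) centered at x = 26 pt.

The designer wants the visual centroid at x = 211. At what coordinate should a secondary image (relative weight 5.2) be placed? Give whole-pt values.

After adding the secondary image, total weight = 5.7 + 4.5 + 6.2 + 5.2 = 21.6.
x: need Σw·x = 21.6·211 = 4557.6. Existing = 5.7·335 + 4.5·265 + 6.2·26 = 3263.2. Remainder 1294.4 / 5.2 ≈ 248.92.

x ≈ 249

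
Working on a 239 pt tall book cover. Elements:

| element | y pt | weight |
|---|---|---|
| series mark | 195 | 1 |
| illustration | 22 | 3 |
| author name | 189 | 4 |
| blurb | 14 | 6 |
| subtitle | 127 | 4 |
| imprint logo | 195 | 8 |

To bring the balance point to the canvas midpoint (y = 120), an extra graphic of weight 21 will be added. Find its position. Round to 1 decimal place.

With the extra graphic, Σw becomes 1 + 3 + 4 + 6 + 4 + 8 + 21 = 47.
Along y: (3169 + 21·y) / 47 = 120 (existing moment 1·195 + 3·22 + 4·189 + 6·14 + 4·127 + 8·195 = 3169) ⇒ y = (5640 − 3169) / 21 ≈ 117.67.

y ≈ 117.7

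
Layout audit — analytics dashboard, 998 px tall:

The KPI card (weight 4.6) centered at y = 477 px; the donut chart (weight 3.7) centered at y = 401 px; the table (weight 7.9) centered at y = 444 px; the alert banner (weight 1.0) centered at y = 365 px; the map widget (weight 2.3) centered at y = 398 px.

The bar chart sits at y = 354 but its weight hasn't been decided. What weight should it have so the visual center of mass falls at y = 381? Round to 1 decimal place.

Known weights sum to 4.6 + 3.7 + 7.9 + 1.0 + 2.3 = 19.5; their moment is 4.6·477 + 3.7·401 + 7.9·444 + 1.0·365 + 2.3·398 = 8465.9.
Set Σw·y/Σw = 381: (8465.9 + 354w) = 381·(19.5 + w).
So w = (381·19.5 − 8465.9)/(354 − 381) = -1036.4/-27 ≈ 38.39.

w ≈ 38.4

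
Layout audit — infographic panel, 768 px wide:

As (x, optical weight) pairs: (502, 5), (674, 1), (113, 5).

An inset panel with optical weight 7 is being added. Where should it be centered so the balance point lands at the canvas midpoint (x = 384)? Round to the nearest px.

x ≈ 452

After adding the inset panel, total weight = 5 + 1 + 5 + 7 = 18.
Along x: (3749 + 7·x) / 18 = 384 (existing moment 5·502 + 1·674 + 5·113 = 3749) ⇒ x = (6912 − 3749) / 7 ≈ 451.86.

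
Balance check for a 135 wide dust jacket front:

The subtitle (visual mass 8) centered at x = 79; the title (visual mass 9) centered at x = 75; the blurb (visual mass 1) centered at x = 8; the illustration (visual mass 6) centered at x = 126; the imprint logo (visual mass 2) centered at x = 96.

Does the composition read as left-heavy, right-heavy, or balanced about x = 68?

Weights sum to 8 + 9 + 1 + 6 + 2 = 26.
Σw·x = 8·79 + 9·75 + 1·8 + 6·126 + 2·96 = 2263, so x̄ = 2263/26 ≈ 87.04.
Since 87.0 is right of 68, the composition reads right-heavy.

right-heavy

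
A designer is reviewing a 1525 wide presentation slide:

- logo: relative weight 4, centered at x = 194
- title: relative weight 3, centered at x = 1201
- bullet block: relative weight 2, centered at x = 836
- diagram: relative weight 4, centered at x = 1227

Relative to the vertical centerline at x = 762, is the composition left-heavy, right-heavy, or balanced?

right-heavy

Total weight = 4 + 3 + 2 + 4 = 13.
Σw·x = 4·194 + 3·1201 + 2·836 + 4·1227 = 10959, so x̄ = 10959/13 ≈ 843.00.
Since 843.0 is right of 762, the composition reads right-heavy.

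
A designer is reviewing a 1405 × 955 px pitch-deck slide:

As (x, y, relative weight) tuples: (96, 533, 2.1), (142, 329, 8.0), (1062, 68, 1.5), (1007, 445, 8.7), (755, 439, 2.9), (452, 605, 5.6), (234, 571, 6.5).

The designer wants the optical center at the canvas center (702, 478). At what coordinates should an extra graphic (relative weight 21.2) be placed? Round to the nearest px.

(1025, 515)

With the extra graphic, Σw becomes 2.1 + 8.0 + 1.5 + 8.7 + 2.9 + 5.6 + 6.5 + 21.2 = 56.5.
x: need Σw·x = 56.5·702 = 39663.0. Existing = 2.1·96 + 8.0·142 + 1.5·1062 + 8.7·1007 + 2.9·755 + 5.6·452 + 6.5·234 = 17933.2. Remainder 21729.8 / 21.2 ≈ 1024.99.
y: need Σw·y = 56.5·478 = 27007.0. Existing = 2.1·533 + 8.0·329 + 1.5·68 + 8.7·445 + 2.9·439 + 5.6·605 + 6.5·571 = 16097.4. Remainder 10909.6 / 21.2 ≈ 514.60.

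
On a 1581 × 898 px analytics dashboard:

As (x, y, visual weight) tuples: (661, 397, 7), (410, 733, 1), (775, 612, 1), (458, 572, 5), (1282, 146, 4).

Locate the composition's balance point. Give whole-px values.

(735, 420)

Total weight = 7 + 1 + 1 + 5 + 4 = 18.
Σw·x = 7·661 + 1·410 + 1·775 + 5·458 + 4·1282 = 13230, so x̄ = 13230/18 ≈ 735.00.
Σw·y = 7·397 + 1·733 + 1·612 + 5·572 + 4·146 = 7568, so ȳ = 7568/18 ≈ 420.44.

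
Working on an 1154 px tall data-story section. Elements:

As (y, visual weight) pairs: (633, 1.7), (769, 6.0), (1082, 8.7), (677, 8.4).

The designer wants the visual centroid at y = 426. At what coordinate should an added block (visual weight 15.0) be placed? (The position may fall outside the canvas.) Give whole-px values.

New total weight: (1.7 + 6.0 + 8.7 + 8.4) + 15.0 = 39.8.
Along y: (20790.3 + 15.0·y) / 39.8 = 426 (existing moment 1.7·633 + 6.0·769 + 8.7·1082 + 8.4·677 = 20790.3) ⇒ y = (16954.8 − 20790.3) / 15.0 ≈ -255.70.

y ≈ -256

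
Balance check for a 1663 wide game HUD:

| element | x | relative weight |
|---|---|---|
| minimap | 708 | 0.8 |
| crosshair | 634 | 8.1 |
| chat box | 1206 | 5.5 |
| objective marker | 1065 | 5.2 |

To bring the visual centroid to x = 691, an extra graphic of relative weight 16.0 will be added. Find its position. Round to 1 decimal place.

x ≈ 420.4

After adding the extra graphic, total weight = 0.8 + 8.1 + 5.5 + 5.2 + 16.0 = 35.6.
x: target moment 35.6×691 = 24599.6; current 0.8·708 + 8.1·634 + 5.5·1206 + 5.2·1065 = 17872.8; the extra graphic supplies 6726.8, so x = 6726.8/16.0 ≈ 420.43.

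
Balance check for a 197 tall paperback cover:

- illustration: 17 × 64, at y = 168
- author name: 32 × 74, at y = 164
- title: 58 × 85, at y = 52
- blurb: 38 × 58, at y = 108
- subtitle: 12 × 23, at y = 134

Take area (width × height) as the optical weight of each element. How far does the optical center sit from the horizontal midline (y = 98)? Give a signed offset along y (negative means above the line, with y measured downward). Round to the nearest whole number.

≈ 3

Areas → weights: illustration 17·64 = 1088, author name 32·74 = 2368, title 58·85 = 4930, blurb 38·58 = 2204, subtitle 12·23 = 276; Σw = 10866.
Σw·y = 1088·168 + 2368·164 + 4930·52 + 2204·108 + 276·134 = 1102512, so ȳ = 1102512/10866 ≈ 101.46.
Against y = 98, that's 101.46 − 98 = 3.46.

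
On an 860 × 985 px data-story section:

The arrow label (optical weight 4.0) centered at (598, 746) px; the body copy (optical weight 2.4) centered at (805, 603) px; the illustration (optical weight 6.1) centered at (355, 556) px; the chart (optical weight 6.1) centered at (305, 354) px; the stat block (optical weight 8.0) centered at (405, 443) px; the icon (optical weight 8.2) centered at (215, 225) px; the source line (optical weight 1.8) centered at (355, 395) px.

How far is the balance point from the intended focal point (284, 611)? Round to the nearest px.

Σw = 4.0 + 2.4 + 6.1 + 6.1 + 8.0 + 8.2 + 1.8 = 36.6.
x: (4.0·598 + 2.4·805 + 6.1·355 + 6.1·305 + 8.0·405 + 8.2·215 + 1.8·355) / 36.6 = 13992.0 / 36.6 ≈ 382.30
y: (4.0·746 + 2.4·603 + 6.1·556 + 6.1·354 + 8.0·443 + 8.2·225 + 1.8·395) / 36.6 = 16082.2 / 36.6 ≈ 439.40
Offset from (284, 611): Δx ≈ 98.30, Δy ≈ -171.60; distance = √(Δx² + Δy²) ≈ 197.75.

≈ 198 px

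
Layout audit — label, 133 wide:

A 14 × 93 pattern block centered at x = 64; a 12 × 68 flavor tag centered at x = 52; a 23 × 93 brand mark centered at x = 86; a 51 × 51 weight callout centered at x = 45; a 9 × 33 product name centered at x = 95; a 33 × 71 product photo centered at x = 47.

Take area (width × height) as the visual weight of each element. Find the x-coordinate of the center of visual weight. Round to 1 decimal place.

Areas: pattern block 14·93 = 1302, flavor tag 12·68 = 816, brand mark 23·93 = 2139, weight callout 51·51 = 2601, product name 9·33 = 297, product photo 33·71 = 2343. Total weight = 9498.
x: moment 565095 / weight 9498 ≈ 59.50

x ≈ 59.5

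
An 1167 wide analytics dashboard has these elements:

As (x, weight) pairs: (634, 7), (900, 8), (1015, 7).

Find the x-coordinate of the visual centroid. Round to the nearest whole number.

x ≈ 852

Total weight = 7 + 8 + 7 = 22.
x: (7·634 + 8·900 + 7·1015) / 22 = 18743 / 22 ≈ 851.95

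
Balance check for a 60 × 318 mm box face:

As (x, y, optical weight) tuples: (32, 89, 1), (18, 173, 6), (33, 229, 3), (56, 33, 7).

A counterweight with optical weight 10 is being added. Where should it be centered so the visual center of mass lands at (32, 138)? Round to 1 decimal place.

With the counterweight, Σw becomes 1 + 6 + 3 + 7 + 10 = 27.
x: need Σw·x = 27·32 = 864. Existing = 1·32 + 6·18 + 3·33 + 7·56 = 631. Remainder 233 / 10 ≈ 23.30.
y: need Σw·y = 27·138 = 3726. Existing = 1·89 + 6·173 + 3·229 + 7·33 = 2045. Remainder 1681 / 10 ≈ 168.10.

(23.3, 168.1)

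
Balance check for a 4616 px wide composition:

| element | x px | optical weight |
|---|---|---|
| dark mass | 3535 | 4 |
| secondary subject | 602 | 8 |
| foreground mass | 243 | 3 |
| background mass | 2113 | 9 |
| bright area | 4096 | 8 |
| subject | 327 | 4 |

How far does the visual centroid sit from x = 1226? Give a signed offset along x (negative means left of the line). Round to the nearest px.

Total weight = 4 + 8 + 3 + 9 + 8 + 4 = 36.
x: (4·3535 + 8·602 + 3·243 + 9·2113 + 8·4096 + 4·327) / 36 = 72778 / 36 ≈ 2021.61
Offset from x = 1226: 2021.61 − 1226 ≈ 795.61.

≈ 796 px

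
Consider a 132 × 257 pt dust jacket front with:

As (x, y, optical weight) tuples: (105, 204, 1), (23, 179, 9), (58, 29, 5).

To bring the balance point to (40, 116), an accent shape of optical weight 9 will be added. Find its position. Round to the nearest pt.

(40, 92)

New total weight: (1 + 9 + 5) + 9 = 24.
x: need Σw·x = 24·40 = 960. Existing = 1·105 + 9·23 + 5·58 = 602. Remainder 358 / 9 ≈ 39.78.
y: need Σw·y = 24·116 = 2784. Existing = 1·204 + 9·179 + 5·29 = 1960. Remainder 824 / 9 ≈ 91.56.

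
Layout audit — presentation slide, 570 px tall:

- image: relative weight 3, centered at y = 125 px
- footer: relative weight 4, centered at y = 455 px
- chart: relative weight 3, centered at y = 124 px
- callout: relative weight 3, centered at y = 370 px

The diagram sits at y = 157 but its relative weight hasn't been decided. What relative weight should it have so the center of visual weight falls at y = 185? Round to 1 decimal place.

Known weights sum to 3 + 4 + 3 + 3 = 13; their moment is 3·125 + 4·455 + 3·124 + 3·370 = 3677.
For the centroid to hit 185: (3677 + w·157) / (13 + w) = 185.
So w = (185·13 − 3677)/(157 − 185) = -1272/-28 ≈ 45.43.

w ≈ 45.4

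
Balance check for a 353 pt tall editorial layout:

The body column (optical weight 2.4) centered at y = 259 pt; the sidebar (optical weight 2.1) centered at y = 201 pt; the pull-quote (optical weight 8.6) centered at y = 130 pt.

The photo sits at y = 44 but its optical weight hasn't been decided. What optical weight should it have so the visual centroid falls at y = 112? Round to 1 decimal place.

w ≈ 10.2

Existing Σw = 13.1 (2.4 + 2.1 + 8.6); existing moment 2.4·259 + 2.1·201 + 8.6·130 = 2161.7.
Set Σw·y/Σw = 112: (2161.7 + 44w) = 112·(13.1 + w).
So w = (112·13.1 − 2161.7)/(44 − 112) = -694.5/-68 ≈ 10.21.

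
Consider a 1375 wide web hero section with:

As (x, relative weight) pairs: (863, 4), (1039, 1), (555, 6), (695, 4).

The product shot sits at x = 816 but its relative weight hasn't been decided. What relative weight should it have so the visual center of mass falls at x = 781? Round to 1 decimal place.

Fixed elements: Σw = 4 + 1 + 6 + 4 = 15, Σw·x = 4·863 + 1·1039 + 6·555 + 4·695 = 10601.
Set Σw·x/Σw = 781: (10601 + 816w) = 781·(15 + w).
Rearranging, w·(816 − 781) = 781·15 − 10601 = 1114, so w ≈ 1114/35 = 31.83.

w ≈ 31.8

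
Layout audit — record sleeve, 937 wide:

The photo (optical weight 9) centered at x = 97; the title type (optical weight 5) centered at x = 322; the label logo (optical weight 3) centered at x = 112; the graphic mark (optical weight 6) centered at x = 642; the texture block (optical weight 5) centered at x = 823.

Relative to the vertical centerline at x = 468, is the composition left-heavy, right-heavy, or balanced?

Total weight = 9 + 5 + 3 + 6 + 5 = 28.
x: (9·97 + 5·322 + 3·112 + 6·642 + 5·823) / 28 = 10786 / 28 ≈ 385.21
385.2 lies left of the midline 468, so the layout is left-heavy.

left-heavy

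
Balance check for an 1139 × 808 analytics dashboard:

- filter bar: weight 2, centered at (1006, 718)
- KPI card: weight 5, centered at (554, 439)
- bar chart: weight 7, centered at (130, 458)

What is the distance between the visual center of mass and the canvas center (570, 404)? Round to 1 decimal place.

Total weight = 2 + 5 + 7 = 14.
x-moment: 2·1006 + 5·554 + 7·130 = 5692; centroid 5692/14 ≈ 406.57.
y-moment: 2·718 + 5·439 + 7·458 = 6837; centroid 6837/14 ≈ 488.36.
Offset from (570, 404): Δx ≈ -163.43, Δy ≈ 84.36; distance = √(Δx² + Δy²) ≈ 183.92.

≈ 183.9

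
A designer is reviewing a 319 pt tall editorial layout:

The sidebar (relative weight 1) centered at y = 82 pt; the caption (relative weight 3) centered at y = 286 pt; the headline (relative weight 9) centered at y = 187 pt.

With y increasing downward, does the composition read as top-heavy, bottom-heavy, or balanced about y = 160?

bottom-heavy

Total weight = 1 + 3 + 9 = 13.
y: (1·82 + 3·286 + 9·187) / 13 = 2623 / 13 ≈ 201.77
201.8 lies below (larger y than) the midline 160, so the layout is bottom-heavy.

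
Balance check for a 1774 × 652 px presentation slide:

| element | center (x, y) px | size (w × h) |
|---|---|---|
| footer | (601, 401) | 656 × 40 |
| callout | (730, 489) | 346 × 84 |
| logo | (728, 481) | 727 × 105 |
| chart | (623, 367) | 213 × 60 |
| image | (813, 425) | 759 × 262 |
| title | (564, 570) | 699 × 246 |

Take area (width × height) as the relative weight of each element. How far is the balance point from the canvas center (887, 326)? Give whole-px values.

≈ 246 px

Areas: footer 656·40 = 26240, callout 346·84 = 29064, logo 727·105 = 76335, chart 213·60 = 12780, image 759·262 = 198858, title 699·246 = 171954. Total weight = 515231.
Σw·x = 26240·601 + 29064·730 + 76335·728 + 12780·623 + 198858·813 + 171954·564 = 359174390, so x̄ = 359174390/515231 ≈ 697.11.
Σw·y = 26240·401 + 29064·489 + 76335·481 + 12780·367 + 198858·425 + 171954·570 = 248670361, so ȳ = 248670361/515231 ≈ 482.64.
Relative to (887, 326): Δ = (-189.89, 156.64); |Δ| = √(-189.89² + 156.64²) ≈ 246.16.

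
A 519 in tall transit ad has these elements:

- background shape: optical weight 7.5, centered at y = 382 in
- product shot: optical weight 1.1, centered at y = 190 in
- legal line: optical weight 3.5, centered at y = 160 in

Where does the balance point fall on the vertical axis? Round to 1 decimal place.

Σw = 7.5 + 1.1 + 3.5 = 12.1.
y: (7.5·382 + 1.1·190 + 3.5·160) / 12.1 = 3634.0 / 12.1 ≈ 300.33

y ≈ 300.3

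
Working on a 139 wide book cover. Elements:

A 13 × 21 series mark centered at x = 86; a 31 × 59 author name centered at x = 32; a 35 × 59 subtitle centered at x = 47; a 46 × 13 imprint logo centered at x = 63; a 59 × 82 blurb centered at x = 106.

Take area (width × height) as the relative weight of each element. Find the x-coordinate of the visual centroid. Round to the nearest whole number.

Taking area as weight: series mark 13·21 = 273, author name 31·59 = 1829, subtitle 35·59 = 2065, imprint logo 46·13 = 598, blurb 59·82 = 4838. Sum 9603.
x: (273·86 + 1829·32 + 2065·47 + 598·63 + 4838·106) / 9603 = 729563 / 9603 ≈ 75.97

x ≈ 76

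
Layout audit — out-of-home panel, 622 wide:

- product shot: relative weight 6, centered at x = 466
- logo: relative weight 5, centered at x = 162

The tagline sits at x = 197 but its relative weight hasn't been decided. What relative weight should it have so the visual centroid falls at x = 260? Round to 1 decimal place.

Fixed elements: Σw = 6 + 5 = 11, Σw·x = 6·466 + 5·162 = 3606.
Balance at x = 260 requires (3606 + w·197) / (11 + w) = 260.
Solving: w = (260·11 − 3606) / (197 − 260) = -746 / -63 ≈ 11.84.

w ≈ 11.8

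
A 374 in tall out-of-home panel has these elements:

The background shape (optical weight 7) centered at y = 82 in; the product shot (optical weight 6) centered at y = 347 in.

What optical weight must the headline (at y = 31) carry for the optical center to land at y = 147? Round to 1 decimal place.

Fixed elements: Σw = 7 + 6 = 13, Σw·y = 7·82 + 6·347 = 2656.
For the centroid to hit 147: (2656 + w·31) / (13 + w) = 147.
So w = (147·13 − 2656)/(31 − 147) = -745/-116 ≈ 6.42.

w ≈ 6.4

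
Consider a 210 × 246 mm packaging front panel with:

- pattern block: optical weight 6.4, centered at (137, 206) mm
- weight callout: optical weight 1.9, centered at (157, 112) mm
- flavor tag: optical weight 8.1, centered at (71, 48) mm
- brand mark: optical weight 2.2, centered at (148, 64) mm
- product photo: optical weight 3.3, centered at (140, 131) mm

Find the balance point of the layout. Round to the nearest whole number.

Weights sum to 6.4 + 1.9 + 8.1 + 2.2 + 3.3 = 21.9.
x: (6.4·137 + 1.9·157 + 8.1·71 + 2.2·148 + 3.3·140) / 21.9 = 2537.8 / 21.9 ≈ 115.88
y: (6.4·206 + 1.9·112 + 8.1·48 + 2.2·64 + 3.3·131) / 21.9 = 2493.1 / 21.9 ≈ 113.84

(116, 114)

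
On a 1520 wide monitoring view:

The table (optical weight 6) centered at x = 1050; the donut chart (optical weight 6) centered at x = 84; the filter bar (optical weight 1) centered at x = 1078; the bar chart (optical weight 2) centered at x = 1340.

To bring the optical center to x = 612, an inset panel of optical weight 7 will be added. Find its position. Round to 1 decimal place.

New total weight: (6 + 6 + 1 + 2) + 7 = 22.
Along x: (10562 + 7·x) / 22 = 612 (existing moment 6·1050 + 6·84 + 1·1078 + 2·1340 = 10562) ⇒ x = (13464 − 10562) / 7 ≈ 414.57.

x ≈ 414.6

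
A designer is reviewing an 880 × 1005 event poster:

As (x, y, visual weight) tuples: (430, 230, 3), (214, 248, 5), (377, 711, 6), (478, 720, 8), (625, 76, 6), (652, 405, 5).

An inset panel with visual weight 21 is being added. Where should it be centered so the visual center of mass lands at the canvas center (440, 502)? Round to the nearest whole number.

With the inset panel, Σw becomes 3 + 5 + 6 + 8 + 6 + 5 + 21 = 54.
x: target moment 54×440 = 23760; current 3·430 + 5·214 + 6·377 + 8·478 + 6·625 + 5·652 = 15456; the inset panel supplies 8304, so x = 8304/21 ≈ 395.43.
y: target moment 54×502 = 27108; current 3·230 + 5·248 + 6·711 + 8·720 + 6·76 + 5·405 = 14437; the inset panel supplies 12671, so y = 12671/21 ≈ 603.38.

(395, 603)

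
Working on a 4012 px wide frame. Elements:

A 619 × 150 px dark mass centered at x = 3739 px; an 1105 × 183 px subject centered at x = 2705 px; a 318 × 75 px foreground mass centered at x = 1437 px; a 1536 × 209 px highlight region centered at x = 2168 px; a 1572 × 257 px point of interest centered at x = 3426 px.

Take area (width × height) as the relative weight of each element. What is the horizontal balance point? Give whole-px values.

Areas: dark mass 619·150 = 92850, subject 1105·183 = 202215, foreground mass 318·75 = 23850, highlight region 1536·209 = 321024, point of interest 1572·257 = 404004. Total weight = 1043943.
Σw·x = 92850·3739 + 202215·2705 + 23850·1437 + 321024·2168 + 404004·3426 = 3008527911, so x̄ = 3008527911/1043943 ≈ 2881.89.

x ≈ 2882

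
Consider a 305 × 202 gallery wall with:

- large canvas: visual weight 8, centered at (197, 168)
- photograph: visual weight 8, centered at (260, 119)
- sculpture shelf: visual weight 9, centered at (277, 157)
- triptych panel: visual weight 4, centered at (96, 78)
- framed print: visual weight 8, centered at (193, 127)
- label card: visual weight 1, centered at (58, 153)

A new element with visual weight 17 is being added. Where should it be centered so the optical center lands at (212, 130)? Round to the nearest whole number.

After adding the new element, total weight = 8 + 8 + 9 + 4 + 8 + 1 + 17 = 55.
Along x: (8135 + 17·x) / 55 = 212 (existing moment 8·197 + 8·260 + 9·277 + 4·96 + 8·193 + 1·58 = 8135) ⇒ x = (11660 − 8135) / 17 ≈ 207.35.
Along y: (5190 + 17·y) / 55 = 130 (existing moment 8·168 + 8·119 + 9·157 + 4·78 + 8·127 + 1·153 = 5190) ⇒ y = (7150 − 5190) / 17 ≈ 115.29.

(207, 115)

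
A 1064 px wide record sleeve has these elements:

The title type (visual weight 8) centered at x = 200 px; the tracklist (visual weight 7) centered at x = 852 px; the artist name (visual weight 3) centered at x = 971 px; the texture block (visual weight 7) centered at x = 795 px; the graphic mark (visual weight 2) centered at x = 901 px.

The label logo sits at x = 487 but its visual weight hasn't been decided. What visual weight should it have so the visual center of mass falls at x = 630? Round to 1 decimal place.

Known weights sum to 8 + 7 + 3 + 7 + 2 = 27; their moment is 8·200 + 7·852 + 3·971 + 7·795 + 2·901 = 17844.
Set Σw·x/Σw = 630: (17844 + 487w) = 630·(27 + w).
Rearranging, w·(487 − 630) = 630·27 − 17844 = -834, so w ≈ -834/-143 = 5.83.

w ≈ 5.8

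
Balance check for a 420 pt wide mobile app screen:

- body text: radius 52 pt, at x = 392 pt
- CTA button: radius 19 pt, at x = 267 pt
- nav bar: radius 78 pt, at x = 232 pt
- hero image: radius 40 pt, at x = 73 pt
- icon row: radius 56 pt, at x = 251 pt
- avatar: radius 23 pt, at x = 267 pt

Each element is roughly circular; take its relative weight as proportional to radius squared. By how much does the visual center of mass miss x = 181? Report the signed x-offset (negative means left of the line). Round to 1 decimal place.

Weights ∝ r²: body text 52² = 2704, CTA button 19² = 361, nav bar 78² = 6084, hero image 40² = 1600, icon row 56² = 3136, avatar 23² = 529; Σw = 14414.
x: moment 3613022 / weight 14414 ≈ 250.66
Against x = 181, that's 250.66 − 181 = 69.66.

≈ 69.7 pt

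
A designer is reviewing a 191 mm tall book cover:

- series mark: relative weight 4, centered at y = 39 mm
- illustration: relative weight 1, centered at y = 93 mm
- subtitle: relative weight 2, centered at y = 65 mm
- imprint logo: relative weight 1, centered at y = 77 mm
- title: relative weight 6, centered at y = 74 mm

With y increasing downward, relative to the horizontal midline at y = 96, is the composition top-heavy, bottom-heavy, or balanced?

top-heavy

Σw = 4 + 1 + 2 + 1 + 6 = 14.
y: (4·39 + 1·93 + 2·65 + 1·77 + 6·74) / 14 = 900 / 14 ≈ 64.29
Since 64.3 is above (smaller y than) 96, the composition reads top-heavy.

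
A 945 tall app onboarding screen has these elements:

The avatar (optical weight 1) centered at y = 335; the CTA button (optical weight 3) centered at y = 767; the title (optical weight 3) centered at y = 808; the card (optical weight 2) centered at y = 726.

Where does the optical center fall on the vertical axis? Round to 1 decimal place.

y ≈ 723.6

Σw = 1 + 3 + 3 + 2 = 9.
Σw·y = 1·335 + 3·767 + 3·808 + 2·726 = 6512, so ȳ = 6512/9 ≈ 723.56.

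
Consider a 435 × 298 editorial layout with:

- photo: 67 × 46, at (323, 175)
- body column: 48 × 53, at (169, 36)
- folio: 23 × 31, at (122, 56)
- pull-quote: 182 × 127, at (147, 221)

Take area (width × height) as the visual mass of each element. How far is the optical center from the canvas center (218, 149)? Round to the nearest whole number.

Taking area as weight: photo 67·46 = 3082, body column 48·53 = 2544, folio 23·31 = 713, pull-quote 182·127 = 23114. Sum 29453.
Σw·x = 3082·323 + 2544·169 + 713·122 + 23114·147 = 4910166, so x̄ = 4910166/29453 ≈ 166.71.
Σw·y = 3082·175 + 2544·36 + 713·56 + 23114·221 = 5779056, so ȳ = 5779056/29453 ≈ 196.21.
From (218, 149): dx = -51.29, dy = 47.21, so the distance is √(dx²+dy²) ≈ 69.71.

≈ 70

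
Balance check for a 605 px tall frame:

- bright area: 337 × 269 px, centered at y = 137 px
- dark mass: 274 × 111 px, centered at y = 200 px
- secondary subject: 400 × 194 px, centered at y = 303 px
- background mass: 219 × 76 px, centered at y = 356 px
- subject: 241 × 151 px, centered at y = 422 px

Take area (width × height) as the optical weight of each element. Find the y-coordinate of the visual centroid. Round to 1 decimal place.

y ≈ 251.5

Taking area as weight: bright area 337·269 = 90653, dark mass 274·111 = 30414, secondary subject 400·194 = 77600, background mass 219·76 = 16644, subject 241·151 = 36391. Sum 251702.
y-moment: 90653·137 + 30414·200 + 77600·303 + 16644·356 + 36391·422 = 63297327; centroid 63297327/251702 ≈ 251.48.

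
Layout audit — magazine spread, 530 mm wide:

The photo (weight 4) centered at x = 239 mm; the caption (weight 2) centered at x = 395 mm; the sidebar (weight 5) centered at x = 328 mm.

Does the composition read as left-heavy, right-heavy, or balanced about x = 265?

Σw = 4 + 2 + 5 = 11.
Σw·x = 4·239 + 2·395 + 5·328 = 3386, so x̄ = 3386/11 ≈ 307.82.
Since 307.8 is right of 265, the composition reads right-heavy.

right-heavy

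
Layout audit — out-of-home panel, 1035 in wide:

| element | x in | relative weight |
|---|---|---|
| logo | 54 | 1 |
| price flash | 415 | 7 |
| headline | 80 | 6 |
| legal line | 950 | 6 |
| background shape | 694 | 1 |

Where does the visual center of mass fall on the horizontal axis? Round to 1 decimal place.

Total weight = 1 + 7 + 6 + 6 + 1 = 21.
x: (1·54 + 7·415 + 6·80 + 6·950 + 1·694) / 21 = 9833 / 21 ≈ 468.24

x ≈ 468.2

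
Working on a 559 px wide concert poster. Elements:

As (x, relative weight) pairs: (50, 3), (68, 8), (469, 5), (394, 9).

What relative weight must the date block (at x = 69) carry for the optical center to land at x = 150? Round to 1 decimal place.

Fixed elements: Σw = 3 + 8 + 5 + 9 = 25, Σw·x = 3·50 + 8·68 + 5·469 + 9·394 = 6585.
Set Σw·x/Σw = 150: (6585 + 69w) = 150·(25 + w).
Rearranging, w·(69 − 150) = 150·25 − 6585 = -2835, so w ≈ -2835/-81 = 35.00.

w ≈ 35.0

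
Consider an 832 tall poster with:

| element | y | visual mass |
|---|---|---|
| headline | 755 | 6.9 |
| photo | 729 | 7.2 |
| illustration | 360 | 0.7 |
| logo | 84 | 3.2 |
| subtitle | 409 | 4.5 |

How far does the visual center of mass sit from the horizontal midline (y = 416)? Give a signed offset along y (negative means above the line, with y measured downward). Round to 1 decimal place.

Weights sum to 6.9 + 7.2 + 0.7 + 3.2 + 4.5 = 22.5.
y-moment: 6.9·755 + 7.2·729 + 0.7·360 + 3.2·84 + 4.5·409 = 12819.6; centroid 12819.6/22.5 ≈ 569.76.
Against y = 416, that's 569.76 − 416 = 153.76.

≈ 153.8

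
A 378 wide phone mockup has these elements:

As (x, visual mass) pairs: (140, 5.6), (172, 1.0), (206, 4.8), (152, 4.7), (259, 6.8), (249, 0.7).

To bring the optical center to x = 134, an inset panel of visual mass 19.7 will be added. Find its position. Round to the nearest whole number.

x ≈ 61

After adding the inset panel, total weight = 5.6 + 1.0 + 4.8 + 4.7 + 6.8 + 0.7 + 19.7 = 43.3.
Along x: (4594.7 + 19.7·x) / 43.3 = 134 (existing moment 5.6·140 + 1.0·172 + 4.8·206 + 4.7·152 + 6.8·259 + 0.7·249 = 4594.7) ⇒ x = (5802.2 − 4594.7) / 19.7 ≈ 61.29.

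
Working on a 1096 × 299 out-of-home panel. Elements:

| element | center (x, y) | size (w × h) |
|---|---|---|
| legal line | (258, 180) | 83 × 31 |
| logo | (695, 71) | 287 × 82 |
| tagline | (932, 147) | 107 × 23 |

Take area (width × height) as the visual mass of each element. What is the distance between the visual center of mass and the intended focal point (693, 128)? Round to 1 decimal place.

Areas: legal line 83·31 = 2573, logo 287·82 = 23534, tagline 107·23 = 2461. Total weight = 28568.
Σw·x = 2573·258 + 23534·695 + 2461·932 = 19313616, so x̄ = 19313616/28568 ≈ 676.06.
Σw·y = 2573·180 + 23534·71 + 2461·147 = 2495821, so ȳ = 2495821/28568 ≈ 87.36.
From (693, 128): dx = -16.94, dy = -40.64, so the distance is √(dx²+dy²) ≈ 44.03.

≈ 44.0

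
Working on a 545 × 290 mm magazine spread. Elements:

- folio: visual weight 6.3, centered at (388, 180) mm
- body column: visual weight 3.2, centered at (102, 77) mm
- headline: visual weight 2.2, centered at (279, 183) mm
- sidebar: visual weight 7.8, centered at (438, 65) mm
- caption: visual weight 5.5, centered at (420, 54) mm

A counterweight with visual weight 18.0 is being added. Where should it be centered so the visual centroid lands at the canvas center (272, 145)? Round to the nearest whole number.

New total weight: (6.3 + 3.2 + 2.2 + 7.8 + 5.5) + 18.0 = 43.0.
Along x: (9111.0 + 18.0·x) / 43.0 = 272 (existing moment 6.3·388 + 3.2·102 + 2.2·279 + 7.8·438 + 5.5·420 = 9111.0) ⇒ x = (11696.0 − 9111.0) / 18.0 ≈ 143.61.
Along y: (2587.0 + 18.0·y) / 43.0 = 145 (existing moment 6.3·180 + 3.2·77 + 2.2·183 + 7.8·65 + 5.5·54 = 2587.0) ⇒ y = (6235.0 − 2587.0) / 18.0 ≈ 202.67.

(144, 203)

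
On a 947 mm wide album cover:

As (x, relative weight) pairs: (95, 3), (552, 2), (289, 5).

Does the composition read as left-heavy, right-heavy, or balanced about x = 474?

Total weight = 3 + 2 + 5 = 10.
x: (3·95 + 2·552 + 5·289) / 10 = 2834 / 10 ≈ 283.40
Since 283.4 is left of 474, the composition reads left-heavy.

left-heavy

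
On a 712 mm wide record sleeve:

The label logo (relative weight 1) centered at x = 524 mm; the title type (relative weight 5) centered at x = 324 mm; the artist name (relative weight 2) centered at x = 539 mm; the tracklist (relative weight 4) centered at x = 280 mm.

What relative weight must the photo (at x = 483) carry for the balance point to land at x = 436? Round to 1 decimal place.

Fixed elements: Σw = 1 + 5 + 2 + 4 = 12, Σw·x = 1·524 + 5·324 + 2·539 + 4·280 = 4342.
Balance at x = 436 requires (4342 + w·483) / (12 + w) = 436.
So w = (436·12 − 4342)/(483 − 436) = 890/47 ≈ 18.94.

w ≈ 18.9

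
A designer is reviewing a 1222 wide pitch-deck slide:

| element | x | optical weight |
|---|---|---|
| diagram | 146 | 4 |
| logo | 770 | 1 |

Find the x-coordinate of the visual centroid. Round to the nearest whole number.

Weights sum to 4 + 1 = 5.
x: (4·146 + 1·770) / 5 = 1354 / 5 ≈ 270.80

x ≈ 271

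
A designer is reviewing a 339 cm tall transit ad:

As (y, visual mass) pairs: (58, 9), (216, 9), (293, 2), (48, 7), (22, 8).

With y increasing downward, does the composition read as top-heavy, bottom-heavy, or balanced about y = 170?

top-heavy

Total weight = 9 + 9 + 2 + 7 + 8 = 35.
y: (9·58 + 9·216 + 2·293 + 7·48 + 8·22) / 35 = 3564 / 35 ≈ 101.83
101.8 vs midline 170 → top-heavy.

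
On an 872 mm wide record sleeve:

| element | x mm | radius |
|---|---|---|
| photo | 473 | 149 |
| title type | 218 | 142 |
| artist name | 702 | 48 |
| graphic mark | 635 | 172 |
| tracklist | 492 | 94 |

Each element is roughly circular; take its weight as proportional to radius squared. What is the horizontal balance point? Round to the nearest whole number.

r² weights: photo 149² = 22201, title type 142² = 20164, artist name 48² = 2304, graphic mark 172² = 29584, tracklist 94² = 8836. Total = 83089.
Σw·x = 22201·473 + 20164·218 + 2304·702 + 29584·635 + 8836·492 = 39647385, so x̄ = 39647385/83089 ≈ 477.17.

x ≈ 477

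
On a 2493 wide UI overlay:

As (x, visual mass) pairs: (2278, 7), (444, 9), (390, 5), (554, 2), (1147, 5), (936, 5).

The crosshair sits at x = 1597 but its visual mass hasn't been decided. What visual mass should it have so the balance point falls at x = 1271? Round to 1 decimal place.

w ≈ 26.2

Fixed elements: Σw = 7 + 9 + 5 + 2 + 5 + 5 = 33, Σw·x = 7·2278 + 9·444 + 5·390 + 2·554 + 5·1147 + 5·936 = 33415.
For the centroid to hit 1271: (33415 + w·1597) / (33 + w) = 1271.
Solving: w = (1271·33 − 33415) / (1597 − 1271) = 8528 / 326 ≈ 26.16.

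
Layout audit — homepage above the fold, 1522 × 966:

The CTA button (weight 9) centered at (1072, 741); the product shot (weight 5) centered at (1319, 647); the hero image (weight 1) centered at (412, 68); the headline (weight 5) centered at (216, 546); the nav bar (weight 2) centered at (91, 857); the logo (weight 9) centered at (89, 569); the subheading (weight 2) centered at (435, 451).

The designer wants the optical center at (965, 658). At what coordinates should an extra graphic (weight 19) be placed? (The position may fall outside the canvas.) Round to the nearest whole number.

(1610, 725)

After adding the extra graphic, total weight = 9 + 5 + 1 + 5 + 2 + 9 + 2 + 19 = 52.
x: need Σw·x = 52·965 = 50180. Existing = 9·1072 + 5·1319 + 1·412 + 5·216 + 2·91 + 9·89 + 2·435 = 19588. Remainder 30592 / 19 ≈ 1610.11.
y: need Σw·y = 52·658 = 34216. Existing = 9·741 + 5·647 + 1·68 + 5·546 + 2·857 + 9·569 + 2·451 = 20439. Remainder 13777 / 19 ≈ 725.11.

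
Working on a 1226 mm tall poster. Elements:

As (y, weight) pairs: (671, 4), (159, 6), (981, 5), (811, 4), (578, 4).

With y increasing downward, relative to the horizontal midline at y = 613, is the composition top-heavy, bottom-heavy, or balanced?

balanced

Weights sum to 4 + 6 + 5 + 4 + 4 = 23.
Σw·y = 4·671 + 6·159 + 5·981 + 4·811 + 4·578 = 14099, so ȳ = 14099/23 ≈ 613.00.
The centroid 613.00 matches the midline at 613, so the layout is balanced.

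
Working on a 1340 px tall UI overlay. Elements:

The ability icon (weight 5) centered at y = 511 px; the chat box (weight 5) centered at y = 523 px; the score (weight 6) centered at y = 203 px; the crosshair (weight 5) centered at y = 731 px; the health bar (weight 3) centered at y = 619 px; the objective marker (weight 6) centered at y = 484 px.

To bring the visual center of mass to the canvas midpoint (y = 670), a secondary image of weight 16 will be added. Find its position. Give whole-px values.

y ≈ 1001

After adding the secondary image, total weight = 5 + 5 + 6 + 5 + 3 + 6 + 16 = 46.
y: need Σw·y = 46·670 = 30820. Existing = 5·511 + 5·523 + 6·203 + 5·731 + 3·619 + 6·484 = 14804. Remainder 16016 / 16 ≈ 1001.00.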